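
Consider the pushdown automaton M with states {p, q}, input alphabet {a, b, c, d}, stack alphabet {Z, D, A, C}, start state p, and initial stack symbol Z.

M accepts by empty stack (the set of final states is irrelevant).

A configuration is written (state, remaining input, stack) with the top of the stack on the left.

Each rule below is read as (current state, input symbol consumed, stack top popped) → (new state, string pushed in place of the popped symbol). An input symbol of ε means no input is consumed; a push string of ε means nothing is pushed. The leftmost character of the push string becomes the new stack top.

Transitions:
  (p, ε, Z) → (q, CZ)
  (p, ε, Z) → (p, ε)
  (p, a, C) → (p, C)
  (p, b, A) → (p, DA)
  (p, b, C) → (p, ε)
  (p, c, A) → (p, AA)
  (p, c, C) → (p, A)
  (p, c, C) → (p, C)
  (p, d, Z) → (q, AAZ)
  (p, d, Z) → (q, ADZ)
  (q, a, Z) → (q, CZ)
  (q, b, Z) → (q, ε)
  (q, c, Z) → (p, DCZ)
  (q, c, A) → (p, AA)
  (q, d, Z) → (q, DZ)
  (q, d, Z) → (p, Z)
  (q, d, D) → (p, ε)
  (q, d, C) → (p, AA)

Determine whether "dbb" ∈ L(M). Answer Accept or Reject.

Reject

No computation consumes all input and empties the stack.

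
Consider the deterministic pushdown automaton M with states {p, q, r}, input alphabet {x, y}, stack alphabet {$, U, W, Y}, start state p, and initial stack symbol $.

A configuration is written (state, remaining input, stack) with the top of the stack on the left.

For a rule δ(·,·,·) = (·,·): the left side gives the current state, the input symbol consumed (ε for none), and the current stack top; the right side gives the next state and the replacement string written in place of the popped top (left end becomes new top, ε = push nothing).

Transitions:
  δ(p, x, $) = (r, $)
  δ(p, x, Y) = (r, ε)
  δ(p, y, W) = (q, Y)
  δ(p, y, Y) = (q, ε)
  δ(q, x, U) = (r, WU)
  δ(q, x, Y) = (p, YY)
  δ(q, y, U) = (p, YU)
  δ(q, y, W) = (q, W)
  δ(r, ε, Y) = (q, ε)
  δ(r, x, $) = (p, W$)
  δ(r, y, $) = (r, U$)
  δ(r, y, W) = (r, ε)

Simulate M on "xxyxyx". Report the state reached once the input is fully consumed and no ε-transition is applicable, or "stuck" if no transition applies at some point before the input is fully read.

(p, xxyxyx, $)
  read x, top $: go to r, push $ → (r, xyxyx, $)
  read x, top $: go to p, push W$ → (p, yxyx, W$)
  read y, top W: go to q, push Y → (q, xyx, Y$)
  read x, top Y: go to p, push YY → (p, yx, YY$)
  read y, top Y: go to q, push ε → (q, x, Y$)
  read x, top Y: go to p, push YY → (p, ε, YY$)
All input consumed; M is in state p.

p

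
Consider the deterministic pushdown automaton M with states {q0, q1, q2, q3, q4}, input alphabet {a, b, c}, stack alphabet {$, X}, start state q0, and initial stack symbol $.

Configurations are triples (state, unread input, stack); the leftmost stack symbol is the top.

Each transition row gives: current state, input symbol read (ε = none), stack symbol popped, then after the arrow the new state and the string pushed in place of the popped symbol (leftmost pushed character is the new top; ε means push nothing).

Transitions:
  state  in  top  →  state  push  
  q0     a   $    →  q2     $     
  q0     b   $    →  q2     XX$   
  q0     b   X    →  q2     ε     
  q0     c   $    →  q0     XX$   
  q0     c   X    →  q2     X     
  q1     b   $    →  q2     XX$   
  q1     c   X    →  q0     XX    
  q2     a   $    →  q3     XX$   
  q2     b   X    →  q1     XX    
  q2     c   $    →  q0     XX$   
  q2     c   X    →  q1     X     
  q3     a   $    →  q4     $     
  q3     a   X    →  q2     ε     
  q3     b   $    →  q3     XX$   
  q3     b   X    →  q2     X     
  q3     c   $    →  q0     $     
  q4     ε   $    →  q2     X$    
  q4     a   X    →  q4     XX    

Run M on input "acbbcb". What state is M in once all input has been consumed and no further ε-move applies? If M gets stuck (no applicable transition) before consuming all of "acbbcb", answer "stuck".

(q0, acbbcb, $)
  read a, top $: go to q2, push $ → (q2, cbbcb, $)
  read c, top $: go to q0, push XX$ → (q0, bbcb, XX$)
  read b, top X: go to q2, push ε → (q2, bcb, X$)
  read b, top X: go to q1, push XX → (q1, cb, XX$)
  read c, top X: go to q0, push XX → (q0, b, XXX$)
  read b, top X: go to q2, push ε → (q2, ε, XX$)
All input consumed; M is in state q2.

q2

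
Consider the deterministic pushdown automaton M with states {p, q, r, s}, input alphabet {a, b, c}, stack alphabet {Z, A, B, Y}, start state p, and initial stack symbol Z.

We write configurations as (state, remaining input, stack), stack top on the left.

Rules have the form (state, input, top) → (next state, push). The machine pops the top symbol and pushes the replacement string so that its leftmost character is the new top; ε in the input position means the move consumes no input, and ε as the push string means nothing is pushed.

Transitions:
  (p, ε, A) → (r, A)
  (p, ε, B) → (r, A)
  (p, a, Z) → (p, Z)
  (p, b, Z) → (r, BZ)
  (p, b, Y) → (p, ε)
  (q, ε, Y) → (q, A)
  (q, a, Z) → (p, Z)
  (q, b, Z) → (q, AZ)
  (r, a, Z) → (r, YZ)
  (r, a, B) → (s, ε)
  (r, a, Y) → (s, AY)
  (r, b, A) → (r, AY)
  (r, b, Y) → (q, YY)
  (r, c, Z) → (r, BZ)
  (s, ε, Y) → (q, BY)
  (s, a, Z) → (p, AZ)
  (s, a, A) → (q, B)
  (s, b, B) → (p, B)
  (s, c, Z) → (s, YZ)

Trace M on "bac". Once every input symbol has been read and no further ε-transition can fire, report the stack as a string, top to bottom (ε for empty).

BYZ

(p, bac, Z)
  read b, top Z: go to r, push BZ → (r, ac, BZ)
  read a, top B: go to s, push ε → (s, c, Z)
  read c, top Z: go to s, push YZ → (s, ε, YZ)
  ε-move, top Y: go to q, push BY → (q, ε, BYZ)
All input consumed in state q with stack BYZ.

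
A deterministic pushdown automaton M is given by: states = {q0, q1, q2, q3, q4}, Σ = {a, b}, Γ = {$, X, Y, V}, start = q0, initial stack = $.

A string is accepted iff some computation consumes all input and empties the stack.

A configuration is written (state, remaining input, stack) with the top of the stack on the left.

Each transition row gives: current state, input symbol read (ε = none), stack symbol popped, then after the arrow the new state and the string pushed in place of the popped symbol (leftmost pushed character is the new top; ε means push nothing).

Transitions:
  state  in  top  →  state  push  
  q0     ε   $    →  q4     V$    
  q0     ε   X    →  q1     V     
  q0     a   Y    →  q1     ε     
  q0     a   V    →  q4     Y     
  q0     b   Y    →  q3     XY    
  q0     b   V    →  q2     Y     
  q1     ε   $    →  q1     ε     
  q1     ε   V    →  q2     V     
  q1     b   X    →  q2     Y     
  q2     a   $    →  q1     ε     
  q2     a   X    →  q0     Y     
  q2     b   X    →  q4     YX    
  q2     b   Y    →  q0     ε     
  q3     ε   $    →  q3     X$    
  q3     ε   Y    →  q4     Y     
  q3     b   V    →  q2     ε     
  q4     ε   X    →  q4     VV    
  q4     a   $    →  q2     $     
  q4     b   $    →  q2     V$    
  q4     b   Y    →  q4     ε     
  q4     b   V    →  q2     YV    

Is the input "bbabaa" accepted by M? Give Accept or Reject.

(q0, bbabaa, $)
  ε-move, top $: go to q4, push V$ → (q4, bbabaa, V$)
  read b, top V: go to q2, push YV → (q2, babaa, YV$)
  read b, top Y: go to q0, push ε → (q0, abaa, V$)
  read a, top V: go to q4, push Y → (q4, baa, Y$)
  read b, top Y: go to q4, push ε → (q4, aa, $)
  read a, top $: go to q2, push $ → (q2, a, $)
  read a, top $: go to q1, push ε → (q1, ε, ε)
All input consumed and the stack is empty.

Accept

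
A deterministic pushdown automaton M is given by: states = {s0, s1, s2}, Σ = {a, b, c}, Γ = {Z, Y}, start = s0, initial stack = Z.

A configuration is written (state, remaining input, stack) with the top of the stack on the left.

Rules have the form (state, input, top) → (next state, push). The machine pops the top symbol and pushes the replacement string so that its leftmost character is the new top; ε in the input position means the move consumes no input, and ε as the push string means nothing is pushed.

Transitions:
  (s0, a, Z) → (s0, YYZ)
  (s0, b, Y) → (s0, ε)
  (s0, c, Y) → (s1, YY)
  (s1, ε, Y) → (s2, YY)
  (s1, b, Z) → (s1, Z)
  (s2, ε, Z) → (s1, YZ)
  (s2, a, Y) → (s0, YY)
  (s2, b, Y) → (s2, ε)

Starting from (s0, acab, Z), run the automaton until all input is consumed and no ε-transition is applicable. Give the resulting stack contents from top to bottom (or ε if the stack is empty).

(s0, acab, Z) ⊢ (s0, cab, YYZ) ⊢ (s1, ab, YYYZ) ⊢ (s2, ab, YYYYZ) ⊢ (s0, b, YYYYYZ) ⊢ (s0, ε, YYYYZ)
All input consumed in state s0 with stack YYYYZ.

YYYYZ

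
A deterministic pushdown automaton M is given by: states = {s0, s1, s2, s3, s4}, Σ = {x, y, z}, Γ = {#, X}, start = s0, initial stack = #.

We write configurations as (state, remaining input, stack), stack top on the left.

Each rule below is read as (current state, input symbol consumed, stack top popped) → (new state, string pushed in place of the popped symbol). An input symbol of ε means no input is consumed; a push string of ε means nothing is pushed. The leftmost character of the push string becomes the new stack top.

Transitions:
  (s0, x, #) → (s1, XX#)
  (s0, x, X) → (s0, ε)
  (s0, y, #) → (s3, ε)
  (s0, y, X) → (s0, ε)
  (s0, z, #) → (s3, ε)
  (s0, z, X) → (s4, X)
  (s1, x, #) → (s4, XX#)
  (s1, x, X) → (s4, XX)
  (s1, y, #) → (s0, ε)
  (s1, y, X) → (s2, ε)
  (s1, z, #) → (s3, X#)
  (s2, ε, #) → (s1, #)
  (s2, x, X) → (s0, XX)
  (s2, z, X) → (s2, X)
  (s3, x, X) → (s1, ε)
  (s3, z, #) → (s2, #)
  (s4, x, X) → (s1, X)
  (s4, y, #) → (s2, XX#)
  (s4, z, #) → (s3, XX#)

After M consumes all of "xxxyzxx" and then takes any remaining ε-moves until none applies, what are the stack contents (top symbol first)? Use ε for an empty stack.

XX#

(s0, xxxyzxx, #) ⊢ (s1, xxyzxx, XX#) ⊢ (s4, xyzxx, XXX#) ⊢ (s1, yzxx, XXX#) ⊢ (s2, zxx, XX#) ⊢ (s2, xx, XX#) ⊢ (s0, x, XXX#) ⊢ (s0, ε, XX#)
All input consumed in state s0 with stack XX#.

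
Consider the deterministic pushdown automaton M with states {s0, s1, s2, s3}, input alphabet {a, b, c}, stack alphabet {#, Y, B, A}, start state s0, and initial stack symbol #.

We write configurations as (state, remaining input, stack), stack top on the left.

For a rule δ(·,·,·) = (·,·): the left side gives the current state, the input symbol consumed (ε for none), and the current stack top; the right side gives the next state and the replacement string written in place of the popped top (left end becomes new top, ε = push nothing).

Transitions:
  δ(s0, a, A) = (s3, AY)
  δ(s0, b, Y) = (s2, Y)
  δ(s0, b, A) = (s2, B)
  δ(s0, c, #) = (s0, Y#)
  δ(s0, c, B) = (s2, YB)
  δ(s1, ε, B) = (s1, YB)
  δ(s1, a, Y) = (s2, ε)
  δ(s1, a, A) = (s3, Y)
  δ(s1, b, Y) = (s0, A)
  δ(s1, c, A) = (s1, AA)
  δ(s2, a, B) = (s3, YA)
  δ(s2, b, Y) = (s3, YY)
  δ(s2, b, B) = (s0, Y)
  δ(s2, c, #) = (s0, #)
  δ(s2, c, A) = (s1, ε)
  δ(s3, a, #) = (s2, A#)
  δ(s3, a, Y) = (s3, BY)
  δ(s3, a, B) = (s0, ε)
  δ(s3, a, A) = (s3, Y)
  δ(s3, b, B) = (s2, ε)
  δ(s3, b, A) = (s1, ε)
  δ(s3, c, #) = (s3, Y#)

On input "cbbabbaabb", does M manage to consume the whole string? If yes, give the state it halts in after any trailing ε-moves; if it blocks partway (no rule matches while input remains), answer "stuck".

s3

(s0, cbbabbaabb, #)
  read c, top #: go to s0, push Y# → (s0, bbabbaabb, Y#)
  read b, top Y: go to s2, push Y → (s2, babbaabb, Y#)
  read b, top Y: go to s3, push YY → (s3, abbaabb, YY#)
  read a, top Y: go to s3, push BY → (s3, bbaabb, BYY#)
  read b, top B: go to s2, push ε → (s2, baabb, YY#)
  read b, top Y: go to s3, push YY → (s3, aabb, YYY#)
  read a, top Y: go to s3, push BY → (s3, abb, BYYY#)
  read a, top B: go to s0, push ε → (s0, bb, YYY#)
  read b, top Y: go to s2, push Y → (s2, b, YYY#)
  read b, top Y: go to s3, push YY → (s3, ε, YYYY#)
All input consumed; M is in state s3.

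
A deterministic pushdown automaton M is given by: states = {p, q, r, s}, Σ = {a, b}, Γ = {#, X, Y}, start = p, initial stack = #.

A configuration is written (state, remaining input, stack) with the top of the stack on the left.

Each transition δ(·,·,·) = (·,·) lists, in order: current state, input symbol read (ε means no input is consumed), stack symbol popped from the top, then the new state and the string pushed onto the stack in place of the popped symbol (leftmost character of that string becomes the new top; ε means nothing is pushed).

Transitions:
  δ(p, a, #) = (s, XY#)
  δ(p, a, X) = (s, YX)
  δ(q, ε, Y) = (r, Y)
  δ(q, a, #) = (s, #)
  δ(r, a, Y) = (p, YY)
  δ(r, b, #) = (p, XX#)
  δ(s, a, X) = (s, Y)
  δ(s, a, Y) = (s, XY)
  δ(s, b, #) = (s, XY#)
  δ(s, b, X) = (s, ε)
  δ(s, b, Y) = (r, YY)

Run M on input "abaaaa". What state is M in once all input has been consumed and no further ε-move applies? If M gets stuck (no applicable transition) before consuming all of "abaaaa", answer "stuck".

(p, abaaaa, #)
  read a, top #: go to s, push XY# → (s, baaaa, XY#)
  read b, top X: go to s, push ε → (s, aaaa, Y#)
  read a, top Y: go to s, push XY → (s, aaa, XY#)
  read a, top X: go to s, push Y → (s, aa, YY#)
  read a, top Y: go to s, push XY → (s, a, XYY#)
  read a, top X: go to s, push Y → (s, ε, YYY#)
All input consumed; M is in state s.

s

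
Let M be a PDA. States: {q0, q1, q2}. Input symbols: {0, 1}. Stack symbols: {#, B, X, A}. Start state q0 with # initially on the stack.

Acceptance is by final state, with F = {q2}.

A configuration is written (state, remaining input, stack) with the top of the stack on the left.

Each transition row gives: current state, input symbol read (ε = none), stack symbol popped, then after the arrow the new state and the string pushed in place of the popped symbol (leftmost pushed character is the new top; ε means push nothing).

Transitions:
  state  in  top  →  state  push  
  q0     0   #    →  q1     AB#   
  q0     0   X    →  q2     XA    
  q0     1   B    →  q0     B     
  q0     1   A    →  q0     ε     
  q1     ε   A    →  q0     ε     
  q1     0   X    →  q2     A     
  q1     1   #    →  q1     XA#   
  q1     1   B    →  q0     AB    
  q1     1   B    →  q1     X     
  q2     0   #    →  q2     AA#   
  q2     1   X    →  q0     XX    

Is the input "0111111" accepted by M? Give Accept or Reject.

Reject

No computation consumes all input and reaches a final state.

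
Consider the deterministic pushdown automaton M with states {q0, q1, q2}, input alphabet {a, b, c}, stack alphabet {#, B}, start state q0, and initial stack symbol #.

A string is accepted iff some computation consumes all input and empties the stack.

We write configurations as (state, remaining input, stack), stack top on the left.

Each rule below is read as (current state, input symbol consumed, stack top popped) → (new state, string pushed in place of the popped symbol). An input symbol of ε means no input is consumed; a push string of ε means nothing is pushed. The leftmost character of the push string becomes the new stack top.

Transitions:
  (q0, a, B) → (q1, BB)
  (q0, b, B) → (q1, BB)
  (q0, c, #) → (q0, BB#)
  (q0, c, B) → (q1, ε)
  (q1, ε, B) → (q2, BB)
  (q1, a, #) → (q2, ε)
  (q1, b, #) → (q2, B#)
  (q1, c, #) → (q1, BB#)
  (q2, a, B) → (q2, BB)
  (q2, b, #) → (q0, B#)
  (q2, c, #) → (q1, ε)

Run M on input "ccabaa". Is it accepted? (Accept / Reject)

Reject

(q0, ccabaa, #)
  read c, top #: go to q0, push BB# → (q0, cabaa, BB#)
  read c, top B: go to q1, push ε → (q1, abaa, B#)
  ε-move, top B: go to q2, push BB → (q2, abaa, BB#)
  read a, top B: go to q2, push BB → (q2, baa, BBB#)
No transition applies at (q2, baa, BBB#); input not fully consumed.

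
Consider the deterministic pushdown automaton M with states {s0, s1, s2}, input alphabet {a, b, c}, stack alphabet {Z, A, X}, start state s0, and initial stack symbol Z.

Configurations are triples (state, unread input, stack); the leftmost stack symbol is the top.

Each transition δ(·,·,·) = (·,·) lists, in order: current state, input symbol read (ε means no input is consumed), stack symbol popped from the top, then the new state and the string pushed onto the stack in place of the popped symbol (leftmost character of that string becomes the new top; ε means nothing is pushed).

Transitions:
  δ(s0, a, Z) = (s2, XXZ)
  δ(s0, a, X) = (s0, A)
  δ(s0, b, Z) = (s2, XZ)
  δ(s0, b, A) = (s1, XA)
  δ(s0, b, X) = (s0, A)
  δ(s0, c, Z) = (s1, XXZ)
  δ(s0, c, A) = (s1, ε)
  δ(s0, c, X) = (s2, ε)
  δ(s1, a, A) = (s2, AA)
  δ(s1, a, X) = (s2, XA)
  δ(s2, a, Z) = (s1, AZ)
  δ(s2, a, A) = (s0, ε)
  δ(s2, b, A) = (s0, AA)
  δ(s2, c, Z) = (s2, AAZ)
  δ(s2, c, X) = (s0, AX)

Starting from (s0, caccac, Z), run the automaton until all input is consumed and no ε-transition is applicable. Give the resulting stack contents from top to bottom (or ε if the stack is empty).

(s0, caccac, Z) ⊢ (s1, accac, XXZ) ⊢ (s2, ccac, XAXZ) ⊢ (s0, cac, AXAXZ) ⊢ (s1, ac, XAXZ) ⊢ (s2, c, XAAXZ) ⊢ (s0, ε, AXAAXZ)
All input consumed in state s0 with stack AXAAXZ.

AXAAXZ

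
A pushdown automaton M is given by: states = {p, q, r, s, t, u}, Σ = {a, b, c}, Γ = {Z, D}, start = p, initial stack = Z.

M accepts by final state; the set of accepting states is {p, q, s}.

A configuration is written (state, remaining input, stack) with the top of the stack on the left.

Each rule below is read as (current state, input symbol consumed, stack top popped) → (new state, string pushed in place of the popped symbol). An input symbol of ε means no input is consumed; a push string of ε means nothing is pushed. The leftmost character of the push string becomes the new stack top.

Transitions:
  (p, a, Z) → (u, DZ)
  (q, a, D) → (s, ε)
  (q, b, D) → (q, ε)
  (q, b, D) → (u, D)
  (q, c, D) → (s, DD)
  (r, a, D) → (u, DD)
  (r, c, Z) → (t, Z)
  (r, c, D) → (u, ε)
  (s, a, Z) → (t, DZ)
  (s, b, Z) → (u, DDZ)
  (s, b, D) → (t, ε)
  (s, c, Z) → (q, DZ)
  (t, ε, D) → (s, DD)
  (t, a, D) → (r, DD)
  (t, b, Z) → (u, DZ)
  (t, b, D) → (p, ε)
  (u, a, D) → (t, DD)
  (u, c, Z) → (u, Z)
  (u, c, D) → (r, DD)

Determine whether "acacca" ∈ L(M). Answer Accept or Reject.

Accept

One accepting computation: (p, acacca, Z) ⊢ (u, cacca, DZ) ⊢ (r, acca, DDZ) ⊢ (u, cca, DDDZ) ⊢ (r, ca, DDDDZ) ⊢ (u, a, DDDZ) ⊢ (t, ε, DDDDZ) ⊢ (s, ε, DDDDDZ)
All input consumed and state s ∈ F.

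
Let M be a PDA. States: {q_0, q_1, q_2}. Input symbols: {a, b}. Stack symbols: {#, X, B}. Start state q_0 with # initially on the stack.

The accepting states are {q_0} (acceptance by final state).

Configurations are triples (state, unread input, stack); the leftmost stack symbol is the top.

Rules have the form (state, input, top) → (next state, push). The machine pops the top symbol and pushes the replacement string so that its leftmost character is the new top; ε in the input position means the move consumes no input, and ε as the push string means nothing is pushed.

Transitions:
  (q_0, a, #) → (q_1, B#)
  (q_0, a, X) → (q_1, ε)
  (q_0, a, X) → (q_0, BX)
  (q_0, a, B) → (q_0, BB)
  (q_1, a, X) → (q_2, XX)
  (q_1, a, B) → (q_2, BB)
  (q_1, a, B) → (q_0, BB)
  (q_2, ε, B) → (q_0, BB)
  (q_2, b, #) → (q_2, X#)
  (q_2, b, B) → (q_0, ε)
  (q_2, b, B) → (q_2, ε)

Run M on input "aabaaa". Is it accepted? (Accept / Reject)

One accepting computation: (q_0, aabaaa, #) ⊢ (q_1, abaaa, B#) ⊢ (q_2, baaa, BB#) ⊢ (q_0, aaa, B#) ⊢ (q_0, aa, BB#) ⊢ (q_0, a, BBB#) ⊢ (q_0, ε, BBBB#)
All input consumed and state q_0 ∈ F.

Accept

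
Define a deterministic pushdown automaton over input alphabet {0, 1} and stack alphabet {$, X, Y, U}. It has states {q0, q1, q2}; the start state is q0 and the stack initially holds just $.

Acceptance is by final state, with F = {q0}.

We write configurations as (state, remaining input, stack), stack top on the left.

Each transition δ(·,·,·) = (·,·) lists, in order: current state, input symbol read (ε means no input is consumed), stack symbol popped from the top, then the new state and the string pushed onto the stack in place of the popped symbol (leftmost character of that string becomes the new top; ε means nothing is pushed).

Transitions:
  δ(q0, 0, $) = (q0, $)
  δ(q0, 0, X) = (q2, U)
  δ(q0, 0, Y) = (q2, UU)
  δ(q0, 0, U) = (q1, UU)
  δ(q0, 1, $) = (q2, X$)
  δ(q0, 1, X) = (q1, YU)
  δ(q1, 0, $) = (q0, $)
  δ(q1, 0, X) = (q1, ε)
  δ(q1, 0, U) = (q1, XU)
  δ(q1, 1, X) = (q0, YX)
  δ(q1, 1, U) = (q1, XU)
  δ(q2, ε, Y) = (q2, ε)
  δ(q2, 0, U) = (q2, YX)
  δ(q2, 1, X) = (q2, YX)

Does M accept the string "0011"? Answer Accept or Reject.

(q0, 0011, $)
  read 0, top $: go to q0, push $ → (q0, 011, $)
  read 0, top $: go to q0, push $ → (q0, 11, $)
  read 1, top $: go to q2, push X$ → (q2, 1, X$)
  read 1, top X: go to q2, push YX → (q2, ε, YX$)
  ε-move, top Y: go to q2, push ε → (q2, ε, X$)
All input consumed; state q2 ∉ F and no further ε-move applies.

Reject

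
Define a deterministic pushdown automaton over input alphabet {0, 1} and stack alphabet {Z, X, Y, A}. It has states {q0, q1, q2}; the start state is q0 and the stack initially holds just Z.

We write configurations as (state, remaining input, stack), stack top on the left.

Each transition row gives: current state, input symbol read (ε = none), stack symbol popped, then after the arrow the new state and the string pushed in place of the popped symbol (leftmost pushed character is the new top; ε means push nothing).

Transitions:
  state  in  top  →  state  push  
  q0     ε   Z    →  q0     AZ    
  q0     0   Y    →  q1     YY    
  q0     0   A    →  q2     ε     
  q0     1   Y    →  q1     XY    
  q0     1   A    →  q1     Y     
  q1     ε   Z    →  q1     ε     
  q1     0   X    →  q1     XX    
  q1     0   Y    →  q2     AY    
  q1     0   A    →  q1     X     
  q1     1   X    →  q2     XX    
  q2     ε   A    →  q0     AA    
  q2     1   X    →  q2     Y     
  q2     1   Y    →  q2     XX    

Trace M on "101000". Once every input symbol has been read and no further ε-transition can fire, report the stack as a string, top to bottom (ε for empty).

(q0, 101000, Z) ⊢ (q0, 101000, AZ) ⊢ (q1, 01000, YZ) ⊢ (q2, 1000, AYZ) ⊢ (q0, 1000, AAYZ) ⊢ (q1, 000, YAYZ) ⊢ (q2, 00, AYAYZ) ⊢ (q0, 00, AAYAYZ) ⊢ (q2, 0, AYAYZ) ⊢ (q0, 0, AAYAYZ) ⊢ (q2, ε, AYAYZ) ⊢ (q0, ε, AAYAYZ)
All input consumed in state q0 with stack AAYAYZ.

AAYAYZ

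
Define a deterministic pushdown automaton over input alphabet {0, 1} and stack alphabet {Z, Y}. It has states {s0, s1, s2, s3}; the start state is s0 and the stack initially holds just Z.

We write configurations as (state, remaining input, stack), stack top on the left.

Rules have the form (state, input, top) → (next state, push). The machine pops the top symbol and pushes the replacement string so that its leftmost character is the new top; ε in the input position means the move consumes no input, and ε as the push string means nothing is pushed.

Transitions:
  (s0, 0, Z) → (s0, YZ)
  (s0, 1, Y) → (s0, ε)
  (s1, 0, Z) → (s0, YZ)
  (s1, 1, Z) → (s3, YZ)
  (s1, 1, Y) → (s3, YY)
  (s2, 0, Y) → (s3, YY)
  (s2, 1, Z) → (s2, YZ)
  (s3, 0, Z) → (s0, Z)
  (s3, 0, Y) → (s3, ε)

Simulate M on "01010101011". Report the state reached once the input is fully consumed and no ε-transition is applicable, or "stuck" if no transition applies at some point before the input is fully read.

stuck

(s0, 01010101011, Z)
  read 0, top Z: go to s0, push YZ → (s0, 1010101011, YZ)
  read 1, top Y: go to s0, push ε → (s0, 010101011, Z)
  read 0, top Z: go to s0, push YZ → (s0, 10101011, YZ)
  read 1, top Y: go to s0, push ε → (s0, 0101011, Z)
  read 0, top Z: go to s0, push YZ → (s0, 101011, YZ)
  read 1, top Y: go to s0, push ε → (s0, 01011, Z)
  read 0, top Z: go to s0, push YZ → (s0, 1011, YZ)
  read 1, top Y: go to s0, push ε → (s0, 011, Z)
  read 0, top Z: go to s0, push YZ → (s0, 11, YZ)
  read 1, top Y: go to s0, push ε → (s0, 1, Z)
No transition for (s0, 1, top Z); M blocks with input 1 remaining.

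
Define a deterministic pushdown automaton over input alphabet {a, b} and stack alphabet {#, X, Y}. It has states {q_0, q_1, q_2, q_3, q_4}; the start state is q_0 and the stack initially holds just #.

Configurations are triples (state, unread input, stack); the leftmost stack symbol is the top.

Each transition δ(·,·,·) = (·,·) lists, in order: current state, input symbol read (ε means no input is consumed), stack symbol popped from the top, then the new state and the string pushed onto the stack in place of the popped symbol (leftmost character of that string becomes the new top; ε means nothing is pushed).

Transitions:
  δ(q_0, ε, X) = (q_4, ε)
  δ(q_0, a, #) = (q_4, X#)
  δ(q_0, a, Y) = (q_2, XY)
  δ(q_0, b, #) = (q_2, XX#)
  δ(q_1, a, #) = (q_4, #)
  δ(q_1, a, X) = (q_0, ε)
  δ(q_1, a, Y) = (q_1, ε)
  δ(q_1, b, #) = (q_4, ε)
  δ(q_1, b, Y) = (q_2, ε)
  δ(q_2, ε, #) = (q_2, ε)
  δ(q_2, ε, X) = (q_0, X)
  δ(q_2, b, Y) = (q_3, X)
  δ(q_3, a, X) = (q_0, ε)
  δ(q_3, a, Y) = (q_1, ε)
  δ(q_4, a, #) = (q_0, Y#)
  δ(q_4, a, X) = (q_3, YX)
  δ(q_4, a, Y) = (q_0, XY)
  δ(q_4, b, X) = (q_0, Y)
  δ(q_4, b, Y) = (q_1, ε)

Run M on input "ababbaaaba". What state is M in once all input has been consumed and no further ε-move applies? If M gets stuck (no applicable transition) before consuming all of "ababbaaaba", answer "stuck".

stuck

(q_0, ababbaaaba, #) ⊢ (q_4, babbaaaba, X#) ⊢ (q_0, abbaaaba, Y#) ⊢ (q_2, bbaaaba, XY#) ⊢ (q_0, bbaaaba, XY#) ⊢ (q_4, bbaaaba, Y#) ⊢ (q_1, baaaba, #) ⊢ (q_4, aaaba, ε)
No transition for (q_4, a, top ε); M blocks with input aaaba remaining.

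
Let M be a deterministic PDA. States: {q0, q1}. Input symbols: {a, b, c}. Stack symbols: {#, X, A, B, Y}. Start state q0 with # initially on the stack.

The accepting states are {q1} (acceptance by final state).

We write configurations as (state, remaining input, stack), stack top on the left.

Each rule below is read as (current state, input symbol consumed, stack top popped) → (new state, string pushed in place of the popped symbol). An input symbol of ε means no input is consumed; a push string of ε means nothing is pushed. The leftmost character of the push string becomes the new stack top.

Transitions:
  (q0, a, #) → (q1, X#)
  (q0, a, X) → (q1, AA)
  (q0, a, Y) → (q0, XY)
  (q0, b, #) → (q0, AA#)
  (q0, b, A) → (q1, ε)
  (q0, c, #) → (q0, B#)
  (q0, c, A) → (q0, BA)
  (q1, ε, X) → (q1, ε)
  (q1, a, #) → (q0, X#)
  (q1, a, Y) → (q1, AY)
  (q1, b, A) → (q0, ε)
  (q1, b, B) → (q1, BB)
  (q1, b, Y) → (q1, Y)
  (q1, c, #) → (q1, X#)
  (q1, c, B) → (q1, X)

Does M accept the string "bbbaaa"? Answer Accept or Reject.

Accept

(q0, bbbaaa, #)
  read b, top #: go to q0, push AA# → (q0, bbaaa, AA#)
  read b, top A: go to q1, push ε → (q1, baaa, A#)
  read b, top A: go to q0, push ε → (q0, aaa, #)
  read a, top #: go to q1, push X# → (q1, aa, X#)
  ε-move, top X: go to q1, push ε → (q1, aa, #)
  read a, top #: go to q0, push X# → (q0, a, X#)
  read a, top X: go to q1, push AA → (q1, ε, AA#)
All input consumed; state q1 ∈ F.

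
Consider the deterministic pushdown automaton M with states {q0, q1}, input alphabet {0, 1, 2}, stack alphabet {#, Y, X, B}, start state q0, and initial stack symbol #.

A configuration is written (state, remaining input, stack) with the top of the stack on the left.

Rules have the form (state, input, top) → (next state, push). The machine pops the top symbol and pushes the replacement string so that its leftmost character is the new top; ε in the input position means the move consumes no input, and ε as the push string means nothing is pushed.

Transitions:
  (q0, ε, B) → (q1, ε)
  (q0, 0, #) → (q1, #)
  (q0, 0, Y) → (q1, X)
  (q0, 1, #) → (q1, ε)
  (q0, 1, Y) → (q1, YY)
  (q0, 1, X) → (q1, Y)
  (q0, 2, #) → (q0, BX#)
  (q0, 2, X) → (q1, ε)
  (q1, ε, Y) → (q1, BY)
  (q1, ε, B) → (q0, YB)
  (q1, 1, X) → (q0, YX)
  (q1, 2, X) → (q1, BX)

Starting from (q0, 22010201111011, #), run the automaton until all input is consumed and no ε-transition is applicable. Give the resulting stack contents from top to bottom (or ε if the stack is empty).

(q0, 22010201111011, #)
  read 2, top #: go to q0, push BX# → (q0, 2010201111011, BX#)
  ε-move, top B: go to q1, push ε → (q1, 2010201111011, X#)
  read 2, top X: go to q1, push BX → (q1, 010201111011, BX#)
  ε-move, top B: go to q0, push YB → (q0, 010201111011, YBX#)
  read 0, top Y: go to q1, push X → (q1, 10201111011, XBX#)
  read 1, top X: go to q0, push YX → (q0, 0201111011, YXBX#)
  read 0, top Y: go to q1, push X → (q1, 201111011, XXBX#)
  read 2, top X: go to q1, push BX → (q1, 01111011, BXXBX#)
  ε-move, top B: go to q0, push YB → (q0, 01111011, YBXXBX#)
  read 0, top Y: go to q1, push X → (q1, 1111011, XBXXBX#)
  read 1, top X: go to q0, push YX → (q0, 111011, YXBXXBX#)
  read 1, top Y: go to q1, push YY → (q1, 11011, YYXBXXBX#)
  ε-move, top Y: go to q1, push BY → (q1, 11011, BYYXBXXBX#)
  ε-move, top B: go to q0, push YB → (q0, 11011, YBYYXBXXBX#)
  read 1, top Y: go to q1, push YY → (q1, 1011, YYBYYXBXXBX#)
  ε-move, top Y: go to q1, push BY → (q1, 1011, BYYBYYXBXXBX#)
  ε-move, top B: go to q0, push YB → (q0, 1011, YBYYBYYXBXXBX#)
  read 1, top Y: go to q1, push YY → (q1, 011, YYBYYBYYXBXXBX#)
  ε-move, top Y: go to q1, push BY → (q1, 011, BYYBYYBYYXBXXBX#)
  ε-move, top B: go to q0, push YB → (q0, 011, YBYYBYYBYYXBXXBX#)
  read 0, top Y: go to q1, push X → (q1, 11, XBYYBYYBYYXBXXBX#)
  read 1, top X: go to q0, push YX → (q0, 1, YXBYYBYYBYYXBXXBX#)
  read 1, top Y: go to q1, push YY → (q1, ε, YYXBYYBYYBYYXBXXBX#)
  ε-move, top Y: go to q1, push BY → (q1, ε, BYYXBYYBYYBYYXBXXBX#)
  ε-move, top B: go to q0, push YB → (q0, ε, YBYYXBYYBYYBYYXBXXBX#)
All input consumed in state q0 with stack YBYYXBYYBYYBYYXBXXBX#.

YBYYXBYYBYYBYYXBXXBX#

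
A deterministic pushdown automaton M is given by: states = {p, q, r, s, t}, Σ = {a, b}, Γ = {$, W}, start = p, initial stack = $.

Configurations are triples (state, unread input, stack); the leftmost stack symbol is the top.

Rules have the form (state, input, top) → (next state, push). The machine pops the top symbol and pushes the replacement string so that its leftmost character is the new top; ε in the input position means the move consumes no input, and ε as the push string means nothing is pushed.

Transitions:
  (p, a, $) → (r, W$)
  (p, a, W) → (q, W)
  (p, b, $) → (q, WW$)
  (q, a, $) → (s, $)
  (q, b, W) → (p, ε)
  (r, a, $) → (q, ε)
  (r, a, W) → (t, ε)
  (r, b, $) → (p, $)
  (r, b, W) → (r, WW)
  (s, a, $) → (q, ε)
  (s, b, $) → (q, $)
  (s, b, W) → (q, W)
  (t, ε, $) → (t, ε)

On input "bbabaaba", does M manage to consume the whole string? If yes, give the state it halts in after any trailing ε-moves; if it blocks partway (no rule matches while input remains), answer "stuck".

stuck

(p, bbabaaba, $)
  read b, top $: go to q, push WW$ → (q, babaaba, WW$)
  read b, top W: go to p, push ε → (p, abaaba, W$)
  read a, top W: go to q, push W → (q, baaba, W$)
  read b, top W: go to p, push ε → (p, aaba, $)
  read a, top $: go to r, push W$ → (r, aba, W$)
  read a, top W: go to t, push ε → (t, ba, $)
  ε-move, top $: go to t, push ε → (t, ba, ε)
No transition for (t, b, top ε); M blocks with input ba remaining.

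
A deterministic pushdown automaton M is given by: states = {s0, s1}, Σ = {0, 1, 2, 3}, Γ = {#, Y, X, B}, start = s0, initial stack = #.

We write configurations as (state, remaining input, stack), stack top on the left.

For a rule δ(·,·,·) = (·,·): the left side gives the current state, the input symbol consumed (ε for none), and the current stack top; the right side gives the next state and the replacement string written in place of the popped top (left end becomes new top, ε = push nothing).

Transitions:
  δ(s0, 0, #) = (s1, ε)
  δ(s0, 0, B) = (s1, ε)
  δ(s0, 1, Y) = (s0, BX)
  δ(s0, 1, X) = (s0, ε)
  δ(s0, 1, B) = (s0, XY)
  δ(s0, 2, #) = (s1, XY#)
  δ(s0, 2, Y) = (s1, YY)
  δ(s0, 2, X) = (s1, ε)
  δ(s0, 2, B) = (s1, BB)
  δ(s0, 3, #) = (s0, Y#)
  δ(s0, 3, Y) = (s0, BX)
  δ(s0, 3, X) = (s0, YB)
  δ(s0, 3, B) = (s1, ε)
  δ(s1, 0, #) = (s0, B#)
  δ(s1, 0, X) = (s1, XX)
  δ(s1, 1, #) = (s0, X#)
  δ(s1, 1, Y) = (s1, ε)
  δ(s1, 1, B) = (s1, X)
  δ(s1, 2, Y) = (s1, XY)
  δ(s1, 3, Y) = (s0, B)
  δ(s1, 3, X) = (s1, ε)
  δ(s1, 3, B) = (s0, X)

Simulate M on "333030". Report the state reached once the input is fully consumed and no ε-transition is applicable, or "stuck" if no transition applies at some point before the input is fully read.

(s0, 333030, #)
  read 3, top #: go to s0, push Y# → (s0, 33030, Y#)
  read 3, top Y: go to s0, push BX → (s0, 3030, BX#)
  read 3, top B: go to s1, push ε → (s1, 030, X#)
  read 0, top X: go to s1, push XX → (s1, 30, XX#)
  read 3, top X: go to s1, push ε → (s1, 0, X#)
  read 0, top X: go to s1, push XX → (s1, ε, XX#)
All input consumed; M is in state s1.

s1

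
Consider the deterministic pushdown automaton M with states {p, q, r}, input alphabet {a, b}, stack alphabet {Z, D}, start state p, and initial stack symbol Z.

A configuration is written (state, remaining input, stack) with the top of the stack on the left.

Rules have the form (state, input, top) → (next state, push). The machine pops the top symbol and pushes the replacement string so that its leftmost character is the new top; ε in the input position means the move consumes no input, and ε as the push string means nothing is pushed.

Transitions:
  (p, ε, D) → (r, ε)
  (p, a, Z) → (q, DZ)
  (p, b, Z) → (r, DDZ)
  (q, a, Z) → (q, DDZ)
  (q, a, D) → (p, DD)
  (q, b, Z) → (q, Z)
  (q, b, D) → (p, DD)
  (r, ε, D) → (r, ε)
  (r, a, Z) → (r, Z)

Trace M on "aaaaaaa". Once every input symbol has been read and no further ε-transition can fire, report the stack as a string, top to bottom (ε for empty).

(p, aaaaaaa, Z)
  read a, top Z: go to q, push DZ → (q, aaaaaa, DZ)
  read a, top D: go to p, push DD → (p, aaaaa, DDZ)
  ε-move, top D: go to r, push ε → (r, aaaaa, DZ)
  ε-move, top D: go to r, push ε → (r, aaaaa, Z)
  read a, top Z: go to r, push Z → (r, aaaa, Z)
  read a, top Z: go to r, push Z → (r, aaa, Z)
  read a, top Z: go to r, push Z → (r, aa, Z)
  read a, top Z: go to r, push Z → (r, a, Z)
  read a, top Z: go to r, push Z → (r, ε, Z)
All input consumed in state r with stack Z.

Z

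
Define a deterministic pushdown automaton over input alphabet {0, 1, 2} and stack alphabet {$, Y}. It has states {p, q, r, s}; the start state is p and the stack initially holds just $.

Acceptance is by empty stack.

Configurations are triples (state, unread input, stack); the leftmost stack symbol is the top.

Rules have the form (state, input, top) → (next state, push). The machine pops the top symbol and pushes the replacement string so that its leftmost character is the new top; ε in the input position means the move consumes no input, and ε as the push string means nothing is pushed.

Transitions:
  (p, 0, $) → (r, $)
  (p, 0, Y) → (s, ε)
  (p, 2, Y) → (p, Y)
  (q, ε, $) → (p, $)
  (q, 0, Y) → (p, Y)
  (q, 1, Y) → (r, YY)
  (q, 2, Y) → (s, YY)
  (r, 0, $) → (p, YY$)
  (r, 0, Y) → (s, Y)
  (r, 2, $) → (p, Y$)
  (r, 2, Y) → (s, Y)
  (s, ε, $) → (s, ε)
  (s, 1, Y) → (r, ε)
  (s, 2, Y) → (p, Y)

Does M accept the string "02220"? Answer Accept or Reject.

Accept

(p, 02220, $) ⊢ (r, 2220, $) ⊢ (p, 220, Y$) ⊢ (p, 20, Y$) ⊢ (p, 0, Y$) ⊢ (s, ε, $) ⊢ (s, ε, ε)
All input consumed and the stack is empty.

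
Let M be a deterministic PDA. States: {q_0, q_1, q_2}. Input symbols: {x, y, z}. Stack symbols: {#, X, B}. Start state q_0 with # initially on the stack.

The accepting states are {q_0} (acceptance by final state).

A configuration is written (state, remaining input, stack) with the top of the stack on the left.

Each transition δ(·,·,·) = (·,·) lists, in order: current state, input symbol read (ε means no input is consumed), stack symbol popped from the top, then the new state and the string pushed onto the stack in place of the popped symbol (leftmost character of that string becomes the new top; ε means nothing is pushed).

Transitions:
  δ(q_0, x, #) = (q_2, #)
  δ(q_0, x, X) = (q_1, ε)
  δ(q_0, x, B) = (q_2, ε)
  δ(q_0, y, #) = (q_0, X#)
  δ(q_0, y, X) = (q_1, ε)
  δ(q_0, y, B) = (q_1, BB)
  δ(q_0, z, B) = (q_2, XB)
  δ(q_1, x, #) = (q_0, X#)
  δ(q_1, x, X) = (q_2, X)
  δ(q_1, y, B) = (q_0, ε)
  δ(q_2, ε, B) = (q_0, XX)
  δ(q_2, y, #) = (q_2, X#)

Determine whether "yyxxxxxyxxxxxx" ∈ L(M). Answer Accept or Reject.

(q_0, yyxxxxxyxxxxxx, #) ⊢ (q_0, yxxxxxyxxxxxx, X#) ⊢ (q_1, xxxxxyxxxxxx, #) ⊢ (q_0, xxxxyxxxxxx, X#) ⊢ (q_1, xxxyxxxxxx, #) ⊢ (q_0, xxyxxxxxx, X#) ⊢ (q_1, xyxxxxxx, #) ⊢ (q_0, yxxxxxx, X#) ⊢ (q_1, xxxxxx, #) ⊢ (q_0, xxxxx, X#) ⊢ (q_1, xxxx, #) ⊢ (q_0, xxx, X#) ⊢ (q_1, xx, #) ⊢ (q_0, x, X#) ⊢ (q_1, ε, #)
All input consumed; state q_1 ∉ F and no further ε-move applies.

Reject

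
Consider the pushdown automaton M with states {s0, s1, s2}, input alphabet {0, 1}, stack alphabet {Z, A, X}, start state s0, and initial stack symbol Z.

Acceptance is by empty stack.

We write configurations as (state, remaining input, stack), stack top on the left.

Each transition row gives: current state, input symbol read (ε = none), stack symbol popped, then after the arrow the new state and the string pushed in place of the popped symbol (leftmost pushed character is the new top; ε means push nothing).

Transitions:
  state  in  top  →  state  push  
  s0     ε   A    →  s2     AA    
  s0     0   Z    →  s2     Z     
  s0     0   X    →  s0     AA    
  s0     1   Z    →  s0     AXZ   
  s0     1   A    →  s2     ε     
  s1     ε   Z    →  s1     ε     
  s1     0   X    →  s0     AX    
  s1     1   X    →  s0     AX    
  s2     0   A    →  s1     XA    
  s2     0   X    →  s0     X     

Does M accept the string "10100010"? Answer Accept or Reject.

Reject

No computation consumes all input and empties the stack.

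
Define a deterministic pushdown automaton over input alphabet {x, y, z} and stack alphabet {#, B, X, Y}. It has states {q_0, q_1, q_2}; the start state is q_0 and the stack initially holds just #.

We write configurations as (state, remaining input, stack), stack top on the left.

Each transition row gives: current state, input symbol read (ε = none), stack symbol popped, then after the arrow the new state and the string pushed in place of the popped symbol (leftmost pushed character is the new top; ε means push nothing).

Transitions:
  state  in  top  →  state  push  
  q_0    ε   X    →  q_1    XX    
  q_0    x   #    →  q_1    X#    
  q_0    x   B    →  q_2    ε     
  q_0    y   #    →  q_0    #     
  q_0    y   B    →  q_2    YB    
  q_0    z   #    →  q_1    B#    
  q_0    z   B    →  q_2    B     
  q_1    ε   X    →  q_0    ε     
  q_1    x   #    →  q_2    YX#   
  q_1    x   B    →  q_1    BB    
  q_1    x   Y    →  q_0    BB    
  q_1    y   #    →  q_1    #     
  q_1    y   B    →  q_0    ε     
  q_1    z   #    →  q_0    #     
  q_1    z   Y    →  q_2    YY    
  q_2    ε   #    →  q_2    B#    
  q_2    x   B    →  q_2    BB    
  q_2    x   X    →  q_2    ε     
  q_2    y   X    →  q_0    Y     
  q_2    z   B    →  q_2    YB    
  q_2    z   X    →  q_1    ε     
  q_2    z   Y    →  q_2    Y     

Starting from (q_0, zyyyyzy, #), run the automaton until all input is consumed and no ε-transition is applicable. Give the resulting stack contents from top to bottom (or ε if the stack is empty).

#

(q_0, zyyyyzy, #)
  read z, top #: go to q_1, push B# → (q_1, yyyyzy, B#)
  read y, top B: go to q_0, push ε → (q_0, yyyzy, #)
  read y, top #: go to q_0, push # → (q_0, yyzy, #)
  read y, top #: go to q_0, push # → (q_0, yzy, #)
  read y, top #: go to q_0, push # → (q_0, zy, #)
  read z, top #: go to q_1, push B# → (q_1, y, B#)
  read y, top B: go to q_0, push ε → (q_0, ε, #)
All input consumed in state q_0 with stack #.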